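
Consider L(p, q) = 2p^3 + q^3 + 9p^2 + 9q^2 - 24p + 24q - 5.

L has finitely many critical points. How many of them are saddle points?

L separates as a function of p plus a function of q, so ∇L=0 decouples.
∂L/∂p = 6(p - 1)(p + 4) = 0 at p ∈ {-4, 1}; ∂L/∂q = 3(q + 2)(q + 4) = 0 at q ∈ {-4, -2}.
The Hessian is diagonal: diag(L_pp, L_qq). Second derivatives: L_pp(-4)=-30, L_pp(1)=30; L_qq(-4)=-6, L_qq(-2)=6.
Saddle points occur where the two diagonal entries have opposite signs: (-4, -2), (1, -4). Count: 2.

2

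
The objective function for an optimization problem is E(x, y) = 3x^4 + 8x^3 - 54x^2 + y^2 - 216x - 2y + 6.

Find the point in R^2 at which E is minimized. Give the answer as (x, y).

(3, 1)

E(x,y) separates as P(x) + Q(y) + 6, so its minimum is min P + min Q + 6.
P'(x) = 12(x - 3)(x + 2)(x + 3) vanishes at x ∈ {-3, -2, 3}; Q'(y) = 2y - 2 vanishes at y ∈ {1}.
Local minima of P (where P''>0): P(-3)=189, P(3)=-675. Local minima of Q: Q(1)=-1.
So the global minimum of E is P(3) + Q(1) + 6 = -675 − 1 + 6 = -670, attained at (3, 1).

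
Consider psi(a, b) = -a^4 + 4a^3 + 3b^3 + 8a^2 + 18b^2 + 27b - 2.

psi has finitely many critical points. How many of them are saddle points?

3

psi separates as a function of a plus a function of b, so ∇psi=0 decouples.
∂psi/∂a = -4a(a - 4)(a + 1) = 0 at a ∈ {-1, 0, 4}; ∂psi/∂b = 9(b + 1)(b + 3) = 0 at b ∈ {-3, -1}.
The Hessian is diagonal: diag(psi_aa, psi_bb). Second derivatives: psi_aa(-1)=-20, psi_aa(0)=16, psi_aa(4)=-80; psi_bb(-3)=-18, psi_bb(-1)=18.
Saddle points occur where the two diagonal entries have opposite signs: (-1, -1), (0, -3), (4, -1). Count: 3.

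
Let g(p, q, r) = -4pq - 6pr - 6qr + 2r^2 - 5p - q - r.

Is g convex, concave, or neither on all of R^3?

g is quadratic, so its Hessian is the constant matrix H = [[0, -4, -6], [-4, 0, -6], [-6, -6, 4]].
Leading principal minors: 0, -16, -352.
Neither pattern holds ⇒ H is indefinite ⇒ neither convex nor concave.

neither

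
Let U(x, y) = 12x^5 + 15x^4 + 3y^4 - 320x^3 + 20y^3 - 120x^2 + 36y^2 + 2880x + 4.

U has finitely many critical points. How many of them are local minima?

4

U separates as a function of x plus a function of y, so ∇U=0 decouples.
∂U/∂x = 60(x - 3)(x - 2)(x + 2)(x + 4) = 0 at x ∈ {-4, -2, 2, 3}; ∂U/∂y = 12y(y + 2)(y + 3) = 0 at y ∈ {-3, -2, 0}.
The Hessian is diagonal: diag(U_xx, U_yy). Second derivatives: U_xx(-4)=-5040, U_xx(-2)=2400, U_xx(2)=-1440, U_xx(3)=2100; U_yy(-3)=36, U_yy(-2)=-24, U_yy(0)=72.
Local minima occur where both diagonal entries positive: (-2, -3), (-2, 0), (3, -3), (3, 0). Count: 4.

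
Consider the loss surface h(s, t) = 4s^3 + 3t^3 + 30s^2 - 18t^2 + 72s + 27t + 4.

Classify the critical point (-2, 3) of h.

local minimum

The mixed partial ∂²h/∂s∂t is 0, so the Hessian at any point is diag(h_ss, h_tt) = diag(12(2s + 5), 18(t - 2)).
At (-2, 3): H = diag(12, 18).
Both eigenvalues are positive, so H is positive definite: a local minimum.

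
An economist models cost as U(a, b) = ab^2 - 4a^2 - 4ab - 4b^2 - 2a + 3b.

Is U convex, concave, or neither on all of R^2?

neither

The term ab^2 is cubic, so the Hessian is not constant.
∂²U/∂b² = 2a - 8, which takes both signs as a varies (negative for sufficiently negative a). A diagonal entry of the Hessian changing sign means the Hessian is neither positive- nor negative-semidefinite on all of R^2.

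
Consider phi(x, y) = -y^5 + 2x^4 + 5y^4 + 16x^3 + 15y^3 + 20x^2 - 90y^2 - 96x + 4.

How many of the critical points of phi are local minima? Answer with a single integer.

phi separates as a function of x plus a function of y, so ∇phi=0 decouples.
∂phi/∂x = 8(x - 1)(x + 3)(x + 4) = 0 at x ∈ {-4, -3, 1}; ∂phi/∂y = -5y(y - 4)(y - 3)(y + 3) = 0 at y ∈ {-3, 0, 3, 4}.
The Hessian is diagonal: diag(phi_xx, phi_yy). Second derivatives: phi_xx(-4)=40, phi_xx(-3)=-32, phi_xx(1)=160; phi_yy(-3)=630, phi_yy(0)=-180, phi_yy(3)=90, phi_yy(4)=-140.
Local minima occur where both diagonal entries positive: (-4, -3), (-4, 3), (1, -3), (1, 3). Count: 4.

4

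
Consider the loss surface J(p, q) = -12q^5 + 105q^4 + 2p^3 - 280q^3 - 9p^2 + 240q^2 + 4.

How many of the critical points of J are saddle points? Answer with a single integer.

4

J separates as a function of p plus a function of q, so ∇J=0 decouples.
∂J/∂p = 6p(p - 3) = 0 at p ∈ {0, 3}; ∂J/∂q = -60q(q - 4)(q - 2)(q - 1) = 0 at q ∈ {0, 1, 2, 4}.
The Hessian is diagonal: diag(J_pp, J_qq). Second derivatives: J_pp(0)=-18, J_pp(3)=18; J_qq(0)=480, J_qq(1)=-180, J_qq(2)=240, J_qq(4)=-1440.
Saddle points occur where the two diagonal entries have opposite signs: (0, 0), (0, 2), (3, 1), (3, 4). Count: 4.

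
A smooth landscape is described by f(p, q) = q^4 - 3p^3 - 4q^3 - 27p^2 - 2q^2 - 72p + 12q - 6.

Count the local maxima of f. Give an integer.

f separates as a function of p plus a function of q, so ∇f=0 decouples.
∂f/∂p = -9(p + 2)(p + 4) = 0 at p ∈ {-4, -2}; ∂f/∂q = 4(q - 3)(q - 1)(q + 1) = 0 at q ∈ {-1, 1, 3}.
The Hessian is diagonal: diag(f_pp, f_qq). Second derivatives: f_pp(-4)=18, f_pp(-2)=-18; f_qq(-1)=32, f_qq(1)=-16, f_qq(3)=32.
Local maxima occur where both diagonal entries negative: (-2, 1). Count: 1.

1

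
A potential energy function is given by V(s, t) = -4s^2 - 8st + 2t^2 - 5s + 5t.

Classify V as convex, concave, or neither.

neither

V is quadratic, so its Hessian is the constant matrix H = [[-8, -8], [-8, 4]].
det(H) = -96, tr(H) = -4.
det(H) < 0, so H is indefinite: neither convex nor concave.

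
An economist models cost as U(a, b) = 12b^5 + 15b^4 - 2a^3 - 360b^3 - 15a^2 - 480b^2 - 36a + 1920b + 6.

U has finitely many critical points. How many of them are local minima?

2

U separates as a function of a plus a function of b, so ∇U=0 decouples.
∂U/∂a = -6(a + 2)(a + 3) = 0 at a ∈ {-3, -2}; ∂U/∂b = 60(b - 4)(b - 1)(b + 2)(b + 4) = 0 at b ∈ {-4, -2, 1, 4}.
The Hessian is diagonal: diag(U_aa, U_bb). Second derivatives: U_aa(-3)=6, U_aa(-2)=-6; U_bb(-4)=-4800, U_bb(-2)=2160, U_bb(1)=-2700, U_bb(4)=8640.
Local minima occur where both diagonal entries positive: (-3, -2), (-3, 4). Count: 2.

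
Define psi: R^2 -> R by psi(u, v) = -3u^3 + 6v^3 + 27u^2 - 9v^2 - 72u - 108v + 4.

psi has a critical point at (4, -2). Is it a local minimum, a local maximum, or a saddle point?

The mixed partial ∂²psi/∂u∂v is 0, so the Hessian at any point is diag(psi_uu, psi_vv) = diag(18(-u + 3), 18(2v - 1)).
At (4, -2): H = diag(-18, -90).
Both eigenvalues are negative, so H is negative definite: a local maximum.

local maximum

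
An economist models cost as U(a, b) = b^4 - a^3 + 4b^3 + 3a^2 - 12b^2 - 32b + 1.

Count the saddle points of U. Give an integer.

3

U separates as a function of a plus a function of b, so ∇U=0 decouples.
∂U/∂a = -3a(a - 2) = 0 at a ∈ {0, 2}; ∂U/∂b = 4(b - 2)(b + 1)(b + 4) = 0 at b ∈ {-4, -1, 2}.
The Hessian is diagonal: diag(U_aa, U_bb). Second derivatives: U_aa(0)=6, U_aa(2)=-6; U_bb(-4)=72, U_bb(-1)=-36, U_bb(2)=72.
Saddle points occur where the two diagonal entries have opposite signs: (0, -1), (2, -4), (2, 2). Count: 3.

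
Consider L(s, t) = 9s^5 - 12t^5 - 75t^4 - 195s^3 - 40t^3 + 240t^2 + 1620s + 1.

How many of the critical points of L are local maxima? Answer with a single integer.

4

L separates as a function of s plus a function of t, so ∇L=0 decouples.
∂L/∂s = 45(s - 3)(s - 2)(s + 2)(s + 3) = 0 at s ∈ {-3, -2, 2, 3}; ∂L/∂t = -60t(t - 1)(t + 2)(t + 4) = 0 at t ∈ {-4, -2, 0, 1}.
The Hessian is diagonal: diag(L_ss, L_tt). Second derivatives: L_ss(-3)=-1350, L_ss(-2)=900, L_ss(2)=-900, L_ss(3)=1350; L_tt(-4)=2400, L_tt(-2)=-720, L_tt(0)=480, L_tt(1)=-900.
Local maxima occur where both diagonal entries negative: (-3, -2), (-3, 1), (2, -2), (2, 1). Count: 4.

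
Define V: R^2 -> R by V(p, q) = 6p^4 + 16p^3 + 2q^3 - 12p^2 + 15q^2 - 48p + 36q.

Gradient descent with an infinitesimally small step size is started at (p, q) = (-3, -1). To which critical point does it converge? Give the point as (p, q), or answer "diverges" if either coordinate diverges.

V is separable, so gradient descent decouples: p follows -∂V/∂p, q follows -∂V/∂q.
∂V/∂p = 24(p - 1)(p + 1)(p + 2); at p=-3 this is -192, so p increases.
∂V/∂q = 6(q + 2)(q + 3); at q=-1 this is 12, so q decreases.
p converges to its nearest critical value -2 (a local min of the p-part); q converges to -2. The iterate converges to (-2, -2).

(-2, -2)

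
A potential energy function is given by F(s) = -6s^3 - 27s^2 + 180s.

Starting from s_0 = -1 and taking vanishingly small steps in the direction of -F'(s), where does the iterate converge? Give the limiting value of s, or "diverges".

-5

F'(s) = -18(s - 2)(s + 5), so F'(-1) = 216.
Gradient descent moves in the -F' direction, i.e. s is decreasing.
The nearest critical point in that direction is s = -5, where F'' = 126 > 0 (a local minimum). The iterate converges there.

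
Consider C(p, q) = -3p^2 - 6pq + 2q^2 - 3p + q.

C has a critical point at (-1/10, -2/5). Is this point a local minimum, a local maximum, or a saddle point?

saddle point

The Hessian of C is constant: H = [[-6, -6], [-6, 4]].
det(H) = (-6)·4 − (-6)² = -60.
Since det(H) < 0, H is indefinite and the critical point is a saddle point.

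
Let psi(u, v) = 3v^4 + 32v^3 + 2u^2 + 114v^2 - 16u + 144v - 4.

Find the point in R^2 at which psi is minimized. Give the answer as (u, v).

(4, -1)

psi(u,v) separates as P(u) + Q(v) − 4, so its minimum is min P + min Q − 4.
P'(u) = 4u - 16 vanishes at u ∈ {4}; Q'(v) = 12(v + 1)(v + 3)(v + 4) vanishes at v ∈ {-4, -3, -1}.
Local minima of P (where P''>0): P(4)=-32. Local minima of Q: Q(-4)=-32, Q(-1)=-59.
So the global minimum of psi is P(4) + Q(-1) − 4 = -32 − 59 − 4 = -95, attained at (4, -1).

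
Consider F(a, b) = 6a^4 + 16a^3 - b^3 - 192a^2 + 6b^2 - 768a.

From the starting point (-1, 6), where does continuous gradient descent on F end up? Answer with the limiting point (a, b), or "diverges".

diverges

F is separable, so gradient descent decouples: a follows -∂F/∂a, b follows -∂F/∂b.
∂F/∂a = 24(a - 4)(a + 2)(a + 4); at a=-1 this is -360, so a increases.
∂F/∂b = -3b(b - 4); at b=6 this is -36, so b increases.
The b-coordinate has no critical point in that direction and runs off to infinity.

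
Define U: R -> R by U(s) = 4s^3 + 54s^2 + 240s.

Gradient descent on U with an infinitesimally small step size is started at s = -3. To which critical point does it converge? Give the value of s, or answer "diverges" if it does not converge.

U'(s) = 12(s + 4)(s + 5), so U'(-3) = 24.
Gradient descent moves in the -U' direction, i.e. s is decreasing.
The nearest critical point in that direction is s = -4, where U'' = 12 > 0 (a local minimum). The iterate converges there.

-4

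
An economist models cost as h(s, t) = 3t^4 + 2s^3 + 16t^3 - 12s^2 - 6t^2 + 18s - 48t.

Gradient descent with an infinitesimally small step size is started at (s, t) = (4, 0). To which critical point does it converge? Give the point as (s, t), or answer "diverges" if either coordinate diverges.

(3, 1)

h is separable, so gradient descent decouples: s follows -∂h/∂s, t follows -∂h/∂t.
∂h/∂s = 6(s - 3)(s - 1); at s=4 this is 18, so s decreases.
∂h/∂t = 12(t - 1)(t + 1)(t + 4); at t=0 this is -48, so t increases.
s converges to its nearest critical value 3 (a local min of the s-part); t converges to 1. The iterate converges to (3, 1).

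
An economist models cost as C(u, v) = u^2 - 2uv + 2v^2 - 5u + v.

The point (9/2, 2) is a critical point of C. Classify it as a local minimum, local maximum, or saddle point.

The Hessian of C is constant: H = [[2, -2], [-2, 4]].
det(H) = 2·4 − (-2)² = 4.
det(H) > 0 and tr(H) = 6 > 0, so H is positive definite and the point is a local minimum.

local minimum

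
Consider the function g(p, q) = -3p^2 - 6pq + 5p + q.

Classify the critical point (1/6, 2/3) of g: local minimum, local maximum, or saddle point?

The Hessian of g is constant: H = [[-6, -6], [-6, 0]].
det(H) = (-6)·0 − (-6)² = -36.
Since det(H) < 0, H is indefinite and the critical point is a saddle point.

saddle point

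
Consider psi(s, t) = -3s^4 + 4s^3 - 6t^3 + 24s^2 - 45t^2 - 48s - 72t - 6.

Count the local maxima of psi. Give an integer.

2

psi separates as a function of s plus a function of t, so ∇psi=0 decouples.
∂psi/∂s = -12(s - 2)(s - 1)(s + 2) = 0 at s ∈ {-2, 1, 2}; ∂psi/∂t = -18(t + 1)(t + 4) = 0 at t ∈ {-4, -1}.
The Hessian is diagonal: diag(psi_ss, psi_tt). Second derivatives: psi_ss(-2)=-144, psi_ss(1)=36, psi_ss(2)=-48; psi_tt(-4)=54, psi_tt(-1)=-54.
Local maxima occur where both diagonal entries negative: (-2, -1), (2, -1). Count: 2.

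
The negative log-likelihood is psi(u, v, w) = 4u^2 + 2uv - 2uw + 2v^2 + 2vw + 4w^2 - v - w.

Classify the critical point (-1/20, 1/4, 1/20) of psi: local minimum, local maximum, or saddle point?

local minimum

The Hessian is constant: H = [[8, 2, -2], [2, 4, 2], [-2, 2, 8]].
Leading principal minors: Δ₁ = 8, Δ₂ = 28, Δ₃ = 160.
All leading minors are positive, so H is positive definite: a local minimum.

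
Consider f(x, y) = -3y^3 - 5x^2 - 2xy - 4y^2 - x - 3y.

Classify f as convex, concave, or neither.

neither

The term -3y^3 is cubic, so the Hessian is not constant.
∂²f/∂y² = -18y - 8, which takes both signs as y varies (negative for sufficiently large y). A diagonal entry of the Hessian changing sign means the Hessian is neither positive- nor negative-semidefinite on all of R^2.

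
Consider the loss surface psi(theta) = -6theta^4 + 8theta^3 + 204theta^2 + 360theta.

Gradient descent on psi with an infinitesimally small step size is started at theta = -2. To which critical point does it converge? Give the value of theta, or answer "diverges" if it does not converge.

-1

psi'(theta) = -24(theta - 5)(theta + 1)(theta + 3), so psi'(-2) = -168.
Gradient descent moves in the -psi' direction, i.e. theta is increasing.
The nearest critical point in that direction is theta = -1, where psi'' = 288 > 0 (a local minimum). The iterate converges there.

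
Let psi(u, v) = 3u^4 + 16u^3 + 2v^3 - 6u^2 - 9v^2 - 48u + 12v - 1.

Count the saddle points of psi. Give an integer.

psi separates as a function of u plus a function of v, so ∇psi=0 decouples.
∂psi/∂u = 12(u - 1)(u + 1)(u + 4) = 0 at u ∈ {-4, -1, 1}; ∂psi/∂v = 6(v - 2)(v - 1) = 0 at v ∈ {1, 2}.
The Hessian is diagonal: diag(psi_uu, psi_vv). Second derivatives: psi_uu(-4)=180, psi_uu(-1)=-72, psi_uu(1)=120; psi_vv(1)=-6, psi_vv(2)=6.
Saddle points occur where the two diagonal entries have opposite signs: (-4, 1), (-1, 2), (1, 1). Count: 3.

3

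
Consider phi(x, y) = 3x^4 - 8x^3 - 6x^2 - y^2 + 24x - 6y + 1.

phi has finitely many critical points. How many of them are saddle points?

phi separates as a function of x plus a function of y, so ∇phi=0 decouples.
∂phi/∂x = 12(x - 2)(x - 1)(x + 1) = 0 at x ∈ {-1, 1, 2}; ∂phi/∂y = -2(y + 3) = 0 at y ∈ {-3}.
The Hessian is diagonal: diag(phi_xx, phi_yy). Second derivatives: phi_xx(-1)=72, phi_xx(1)=-24, phi_xx(2)=36; phi_yy(-3)=-2.
Saddle points occur where the two diagonal entries have opposite signs: (-1, -3), (2, -3). Count: 2.

2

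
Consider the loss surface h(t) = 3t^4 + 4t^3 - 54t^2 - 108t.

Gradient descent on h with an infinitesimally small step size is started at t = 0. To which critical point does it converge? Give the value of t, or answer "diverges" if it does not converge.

3

h'(t) = 12(t - 3)(t + 1)(t + 3), so h'(0) = -108.
Gradient descent moves in the -h' direction, i.e. t is increasing.
The nearest critical point in that direction is t = 3, where h'' = 288 > 0 (a local minimum). The iterate converges there.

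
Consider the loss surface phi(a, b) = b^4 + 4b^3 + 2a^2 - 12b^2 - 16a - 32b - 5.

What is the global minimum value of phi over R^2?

phi(a,b) separates as P(a) + Q(b) − 5, so its minimum is min P + min Q − 5.
P'(a) = 4a - 16 vanishes at a ∈ {4}; Q'(b) = 4(b - 2)(b + 1)(b + 4) vanishes at b ∈ {-4, -1, 2}.
Local minima of P (where P''>0): P(4)=-32. Local minima of Q: Q(-4)=-64, Q(2)=-64.
So the global minimum of phi is P(4) + Q(-4) − 5 = -32 − 64 − 5 = -101, attained at (4, -4).

-101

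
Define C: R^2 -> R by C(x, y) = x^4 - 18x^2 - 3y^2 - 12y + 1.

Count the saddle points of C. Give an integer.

2

C separates as a function of x plus a function of y, so ∇C=0 decouples.
∂C/∂x = 4x(x - 3)(x + 3) = 0 at x ∈ {-3, 0, 3}; ∂C/∂y = -6(y + 2) = 0 at y ∈ {-2}.
The Hessian is diagonal: diag(C_xx, C_yy). Second derivatives: C_xx(-3)=72, C_xx(0)=-36, C_xx(3)=72; C_yy(-2)=-6.
Saddle points occur where the two diagonal entries have opposite signs: (-3, -2), (3, -2). Count: 2.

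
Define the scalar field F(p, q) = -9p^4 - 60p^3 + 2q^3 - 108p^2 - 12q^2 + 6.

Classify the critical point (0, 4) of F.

saddle point

The mixed partial ∂²F/∂p∂q is 0, so the Hessian at any point is diag(F_pp, F_qq) = diag(-36(3p^2 + 10p + 6), 12(q - 2)).
At (0, 4): H = diag(-216, 24).
The eigenvalues have opposite signs, so H is indefinite: a saddle point.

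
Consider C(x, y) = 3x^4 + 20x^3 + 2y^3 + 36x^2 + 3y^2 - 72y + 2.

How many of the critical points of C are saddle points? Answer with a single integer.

C separates as a function of x plus a function of y, so ∇C=0 decouples.
∂C/∂x = 12x(x + 2)(x + 3) = 0 at x ∈ {-3, -2, 0}; ∂C/∂y = 6(y - 3)(y + 4) = 0 at y ∈ {-4, 3}.
The Hessian is diagonal: diag(C_xx, C_yy). Second derivatives: C_xx(-3)=36, C_xx(-2)=-24, C_xx(0)=72; C_yy(-4)=-42, C_yy(3)=42.
Saddle points occur where the two diagonal entries have opposite signs: (-3, -4), (-2, 3), (0, -4). Count: 3.

3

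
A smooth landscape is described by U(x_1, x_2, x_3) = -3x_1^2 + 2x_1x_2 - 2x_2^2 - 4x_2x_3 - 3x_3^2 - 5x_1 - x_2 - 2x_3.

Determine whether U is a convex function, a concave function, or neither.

concave

U is quadratic, so its Hessian is the constant matrix H = [[-6, 2, 0], [2, -4, -4], [0, -4, -6]].
Leading principal minors: -6, 20, -24.
Signs alternate −, +, − ⇒ H ≺ 0 ⇒ concave.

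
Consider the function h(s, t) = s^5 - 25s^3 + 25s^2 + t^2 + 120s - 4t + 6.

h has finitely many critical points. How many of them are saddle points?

h separates as a function of s plus a function of t, so ∇h=0 decouples.
∂h/∂s = 5(s - 3)(s - 2)(s + 1)(s + 4) = 0 at s ∈ {-4, -1, 2, 3}; ∂h/∂t = 2(t - 2) = 0 at t ∈ {2}.
The Hessian is diagonal: diag(h_ss, h_tt). Second derivatives: h_ss(-4)=-630, h_ss(-1)=180, h_ss(2)=-90, h_ss(3)=140; h_tt(2)=2.
Saddle points occur where the two diagonal entries have opposite signs: (-4, 2), (2, 2). Count: 2.

2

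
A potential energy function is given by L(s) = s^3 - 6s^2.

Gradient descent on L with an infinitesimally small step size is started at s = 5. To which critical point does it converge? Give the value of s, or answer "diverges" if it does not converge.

4

L'(s) = 3s(s - 4), so L'(5) = 15.
Gradient descent moves in the -L' direction, i.e. s is decreasing.
The nearest critical point in that direction is s = 4, where L'' = 12 > 0 (a local minimum). The iterate converges there.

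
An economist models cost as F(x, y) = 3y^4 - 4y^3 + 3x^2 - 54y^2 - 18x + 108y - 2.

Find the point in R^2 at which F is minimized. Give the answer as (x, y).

F(x,y) separates as P(x) + Q(y) − 2, so its minimum is min P + min Q − 2.
P'(x) = 6x - 18 vanishes at x ∈ {3}; Q'(y) = 12(y - 3)(y - 1)(y + 3) vanishes at y ∈ {-3, 1, 3}.
Local minima of P (where P''>0): P(3)=-27. Local minima of Q: Q(-3)=-459, Q(3)=-27.
So the global minimum of F is P(3) + Q(-3) − 2 = -27 − 459 − 2 = -488, attained at (3, -3).

(3, -3)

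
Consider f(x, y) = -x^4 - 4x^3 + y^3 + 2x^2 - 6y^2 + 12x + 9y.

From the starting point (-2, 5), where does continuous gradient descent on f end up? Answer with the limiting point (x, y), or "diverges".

f is separable, so gradient descent decouples: x follows -∂f/∂x, y follows -∂f/∂y.
∂f/∂x = -4(x - 1)(x + 1)(x + 3); at x=-2 this is -12, so x increases.
∂f/∂y = 3(y - 3)(y - 1); at y=5 this is 24, so y decreases.
x converges to its nearest critical value -1 (a local min of the x-part); y converges to 3. The iterate converges to (-1, 3).

(-1, 3)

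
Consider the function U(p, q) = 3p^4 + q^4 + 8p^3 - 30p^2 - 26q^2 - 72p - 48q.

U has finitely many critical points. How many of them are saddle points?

4

U separates as a function of p plus a function of q, so ∇U=0 decouples.
∂U/∂p = 12(p - 2)(p + 1)(p + 3) = 0 at p ∈ {-3, -1, 2}; ∂U/∂q = 4(q - 4)(q + 1)(q + 3) = 0 at q ∈ {-3, -1, 4}.
The Hessian is diagonal: diag(U_pp, U_qq). Second derivatives: U_pp(-3)=120, U_pp(-1)=-72, U_pp(2)=180; U_qq(-3)=56, U_qq(-1)=-40, U_qq(4)=140.
Saddle points occur where the two diagonal entries have opposite signs: (-3, -1), (-1, -3), (-1, 4), (2, -1). Count: 4.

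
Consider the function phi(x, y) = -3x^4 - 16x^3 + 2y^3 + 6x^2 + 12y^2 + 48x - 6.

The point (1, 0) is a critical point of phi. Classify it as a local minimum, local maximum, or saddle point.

The mixed partial ∂²phi/∂x∂y is 0, so the Hessian at any point is diag(phi_xx, phi_yy) = diag(12(-3x^2 - 8x + 1), 12(y + 2)).
At (1, 0): H = diag(-120, 24).
The eigenvalues have opposite signs, so H is indefinite: a saddle point.

saddle point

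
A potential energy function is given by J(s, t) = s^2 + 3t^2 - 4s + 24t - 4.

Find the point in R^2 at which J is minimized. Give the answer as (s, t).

J(s,t) separates as P(s) + Q(t) − 4, so its minimum is min P + min Q − 4.
P'(s) = 2s - 4 vanishes at s ∈ {2}; Q'(t) = 6(t + 4) vanishes at t ∈ {-4}.
Local minima of P (where P''>0): P(2)=-4. Local minima of Q: Q(-4)=-48.
So the global minimum of J is P(2) + Q(-4) − 4 = -4 − 48 − 4 = -56, attained at (2, -4).

(2, -4)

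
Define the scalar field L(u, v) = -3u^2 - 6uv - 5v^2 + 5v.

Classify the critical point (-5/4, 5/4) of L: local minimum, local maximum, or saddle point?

The Hessian of L is constant: H = [[-6, -6], [-6, -10]].
det(H) = (-6)·(-10) − (-6)² = 24.
det(H) > 0 and tr(H) = -16 < 0, so H is negative definite and the point is a local maximum.

local maximum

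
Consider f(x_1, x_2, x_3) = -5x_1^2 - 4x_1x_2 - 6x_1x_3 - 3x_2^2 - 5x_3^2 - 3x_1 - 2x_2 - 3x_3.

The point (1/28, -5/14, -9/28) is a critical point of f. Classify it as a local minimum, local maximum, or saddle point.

local maximum

The Hessian is constant: H = [[-10, -4, -6], [-4, -6, 0], [-6, 0, -10]].
Leading principal minors: Δ₁ = -10, Δ₂ = 44, Δ₃ = -224.
The minors alternate sign starting negative (−, +, −), so H is negative definite: a local maximum.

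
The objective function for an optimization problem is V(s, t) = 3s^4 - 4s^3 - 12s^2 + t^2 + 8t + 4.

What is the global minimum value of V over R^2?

-44

V(s,t) separates as P(s) + Q(t) + 4, so its minimum is min P + min Q + 4.
P'(s) = 12s(s - 2)(s + 1) vanishes at s ∈ {-1, 0, 2}; Q'(t) = 2(t + 4) vanishes at t ∈ {-4}.
Local minima of P (where P''>0): P(-1)=-5, P(2)=-32. Local minima of Q: Q(-4)=-16.
So the global minimum of V is P(2) + Q(-4) + 4 = -32 − 16 + 4 = -44, attained at (2, -4).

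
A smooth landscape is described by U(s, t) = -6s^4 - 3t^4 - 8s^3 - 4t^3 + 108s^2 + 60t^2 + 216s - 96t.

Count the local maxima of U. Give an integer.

U separates as a function of s plus a function of t, so ∇U=0 decouples.
∂U/∂s = -24(s - 3)(s + 1)(s + 3) = 0 at s ∈ {-3, -1, 3}; ∂U/∂t = -12(t - 2)(t - 1)(t + 4) = 0 at t ∈ {-4, 1, 2}.
The Hessian is diagonal: diag(U_ss, U_tt). Second derivatives: U_ss(-3)=-288, U_ss(-1)=192, U_ss(3)=-576; U_tt(-4)=-360, U_tt(1)=60, U_tt(2)=-72.
Local maxima occur where both diagonal entries negative: (-3, -4), (-3, 2), (3, -4), (3, 2). Count: 4.

4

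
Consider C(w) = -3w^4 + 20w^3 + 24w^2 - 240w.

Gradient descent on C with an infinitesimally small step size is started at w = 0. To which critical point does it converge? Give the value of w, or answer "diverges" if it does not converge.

2

C'(w) = -12(w - 5)(w - 2)(w + 2), so C'(0) = -240.
Gradient descent moves in the -C' direction, i.e. w is increasing.
The nearest critical point in that direction is w = 2, where C'' = 144 > 0 (a local minimum). The iterate converges there.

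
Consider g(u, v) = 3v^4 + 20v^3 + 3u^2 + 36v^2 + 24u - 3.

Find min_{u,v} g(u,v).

g(u,v) separates as P(u) + Q(v) − 3, so its minimum is min P + min Q − 3.
P'(u) = 6u + 24 vanishes at u ∈ {-4}; Q'(v) = 12v(v + 2)(v + 3) vanishes at v ∈ {-3, -2, 0}.
Local minima of P (where P''>0): P(-4)=-48. Local minima of Q: Q(-3)=27, Q(0)=0.
So the global minimum of g is P(-4) + Q(0) − 3 = -48 + 0 − 3 = -51, attained at (-4, 0).

-51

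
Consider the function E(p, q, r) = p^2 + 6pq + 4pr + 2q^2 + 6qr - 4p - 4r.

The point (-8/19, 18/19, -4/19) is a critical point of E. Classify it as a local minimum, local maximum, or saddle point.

The Hessian is constant: H = [[2, 6, 4], [6, 4, 6], [4, 6, 0]].
Leading principal minors: Δ₁ = 2, Δ₂ = -28, Δ₃ = 152.
The minors fit neither the all-positive nor the alternating-sign pattern, so H is indefinite: a saddle point.

saddle point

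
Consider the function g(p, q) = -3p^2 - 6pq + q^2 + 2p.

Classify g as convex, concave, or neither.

neither

g is quadratic, so its Hessian is the constant matrix H = [[-6, -6], [-6, 2]].
det(H) = -48, tr(H) = -4.
det(H) < 0, so H is indefinite: neither convex nor concave.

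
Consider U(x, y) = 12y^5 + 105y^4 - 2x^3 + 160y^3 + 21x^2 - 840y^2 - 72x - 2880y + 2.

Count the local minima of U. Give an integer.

U separates as a function of x plus a function of y, so ∇U=0 decouples.
∂U/∂x = -6(x - 4)(x - 3) = 0 at x ∈ {3, 4}; ∂U/∂y = 60(y - 2)(y + 2)(y + 3)(y + 4) = 0 at y ∈ {-4, -3, -2, 2}.
The Hessian is diagonal: diag(U_xx, U_yy). Second derivatives: U_xx(3)=6, U_xx(4)=-6; U_yy(-4)=-720, U_yy(-3)=300, U_yy(-2)=-480, U_yy(2)=7200.
Local minima occur where both diagonal entries positive: (3, -3), (3, 2). Count: 2.

2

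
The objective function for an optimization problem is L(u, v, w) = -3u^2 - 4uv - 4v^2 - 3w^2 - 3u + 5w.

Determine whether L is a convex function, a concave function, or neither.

concave

L is quadratic, so its Hessian is the constant matrix H = [[-6, -4, 0], [-4, -8, 0], [0, 0, -6]].
Leading principal minors: -6, 32, -192.
Signs alternate −, +, − ⇒ H ≺ 0 ⇒ concave.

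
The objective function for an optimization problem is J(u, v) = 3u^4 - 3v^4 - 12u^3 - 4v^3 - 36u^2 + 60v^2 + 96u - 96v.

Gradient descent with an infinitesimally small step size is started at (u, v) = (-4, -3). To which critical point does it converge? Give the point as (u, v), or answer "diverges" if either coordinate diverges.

(-2, 1)

J is separable, so gradient descent decouples: u follows -∂J/∂u, v follows -∂J/∂v.
∂J/∂u = 12(u - 4)(u - 1)(u + 2); at u=-4 this is -960, so u increases.
∂J/∂v = -12(v - 2)(v - 1)(v + 4); at v=-3 this is -240, so v increases.
u converges to its nearest critical value -2 (a local min of the u-part); v converges to 1. The iterate converges to (-2, 1).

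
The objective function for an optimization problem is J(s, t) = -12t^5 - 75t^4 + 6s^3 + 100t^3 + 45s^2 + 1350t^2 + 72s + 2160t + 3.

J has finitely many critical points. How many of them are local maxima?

2

J separates as a function of s plus a function of t, so ∇J=0 decouples.
∂J/∂s = 18(s + 1)(s + 4) = 0 at s ∈ {-4, -1}; ∂J/∂t = -60(t - 3)(t + 1)(t + 3)(t + 4) = 0 at t ∈ {-4, -3, -1, 3}.
The Hessian is diagonal: diag(J_ss, J_tt). Second derivatives: J_ss(-4)=-54, J_ss(-1)=54; J_tt(-4)=1260, J_tt(-3)=-720, J_tt(-1)=1440, J_tt(3)=-10080.
Local maxima occur where both diagonal entries negative: (-4, -3), (-4, 3). Count: 2.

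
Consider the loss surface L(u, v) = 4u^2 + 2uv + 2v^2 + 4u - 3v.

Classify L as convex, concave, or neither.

L is quadratic, so its Hessian is the constant matrix H = [[8, 2], [2, 4]].
det(H) = 28, tr(H) = 12.
det(H) > 0 and tr(H) > 0, so H is positive definite everywhere: convex.

convex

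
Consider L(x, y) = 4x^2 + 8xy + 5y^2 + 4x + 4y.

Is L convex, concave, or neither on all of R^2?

L is quadratic, so its Hessian is the constant matrix H = [[8, 8], [8, 10]].
det(H) = 16, tr(H) = 18.
det(H) > 0 and tr(H) > 0, so H is positive definite everywhere: convex.

convex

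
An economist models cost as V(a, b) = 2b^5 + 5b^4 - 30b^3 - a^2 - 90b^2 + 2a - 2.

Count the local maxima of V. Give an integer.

V separates as a function of a plus a function of b, so ∇V=0 decouples.
∂V/∂a = -2(a - 1) = 0 at a ∈ {1}; ∂V/∂b = 10b(b - 3)(b + 2)(b + 3) = 0 at b ∈ {-3, -2, 0, 3}.
The Hessian is diagonal: diag(V_aa, V_bb). Second derivatives: V_aa(1)=-2; V_bb(-3)=-180, V_bb(-2)=100, V_bb(0)=-180, V_bb(3)=900.
Local maxima occur where both diagonal entries negative: (1, -3), (1, 0). Count: 2.

2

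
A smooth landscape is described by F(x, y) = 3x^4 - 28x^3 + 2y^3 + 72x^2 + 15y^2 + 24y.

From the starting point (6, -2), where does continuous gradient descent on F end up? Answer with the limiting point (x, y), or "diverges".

(4, -1)

F is separable, so gradient descent decouples: x follows -∂F/∂x, y follows -∂F/∂y.
∂F/∂x = 12x(x - 4)(x - 3); at x=6 this is 432, so x decreases.
∂F/∂y = 6(y + 1)(y + 4); at y=-2 this is -12, so y increases.
x converges to its nearest critical value 4 (a local min of the x-part); y converges to -1. The iterate converges to (4, -1).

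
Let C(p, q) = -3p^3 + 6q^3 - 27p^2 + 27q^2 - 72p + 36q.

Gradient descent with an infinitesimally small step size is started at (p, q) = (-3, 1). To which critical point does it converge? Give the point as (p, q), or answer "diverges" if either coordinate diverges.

C is separable, so gradient descent decouples: p follows -∂C/∂p, q follows -∂C/∂q.
∂C/∂p = -9(p + 2)(p + 4); at p=-3 this is 9, so p decreases.
∂C/∂q = 18(q + 1)(q + 2); at q=1 this is 108, so q decreases.
p converges to its nearest critical value -4 (a local min of the p-part); q converges to -1. The iterate converges to (-4, -1).

(-4, -1)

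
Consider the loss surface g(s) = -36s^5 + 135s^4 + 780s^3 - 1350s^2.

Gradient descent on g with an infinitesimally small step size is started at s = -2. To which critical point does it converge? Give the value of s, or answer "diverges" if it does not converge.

-3

g'(s) = -180s(s - 5)(s - 1)(s + 3), so g'(-2) = 7560.
Gradient descent moves in the -g' direction, i.e. s is decreasing.
The nearest critical point in that direction is s = -3, where g'' = 17280 > 0 (a local minimum). The iterate converges there.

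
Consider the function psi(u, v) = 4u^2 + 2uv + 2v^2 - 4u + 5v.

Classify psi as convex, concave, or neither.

convex

psi is quadratic, so its Hessian is the constant matrix H = [[8, 2], [2, 4]].
det(H) = 28, tr(H) = 12.
det(H) > 0 and tr(H) > 0, so H is positive definite everywhere: convex.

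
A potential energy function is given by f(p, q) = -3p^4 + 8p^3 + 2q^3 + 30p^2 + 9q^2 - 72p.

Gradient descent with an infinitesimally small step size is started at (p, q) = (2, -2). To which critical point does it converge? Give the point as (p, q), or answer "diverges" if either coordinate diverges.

f is separable, so gradient descent decouples: p follows -∂f/∂p, q follows -∂f/∂q.
∂f/∂p = -12(p - 3)(p - 1)(p + 2); at p=2 this is 48, so p decreases.
∂f/∂q = 6q(q + 3); at q=-2 this is -12, so q increases.
p converges to its nearest critical value 1 (a local min of the p-part); q converges to 0. The iterate converges to (1, 0).

(1, 0)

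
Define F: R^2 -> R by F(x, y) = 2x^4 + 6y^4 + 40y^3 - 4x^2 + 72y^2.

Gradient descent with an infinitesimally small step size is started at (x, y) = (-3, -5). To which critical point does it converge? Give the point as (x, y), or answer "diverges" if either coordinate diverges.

(-1, -3)

F is separable, so gradient descent decouples: x follows -∂F/∂x, y follows -∂F/∂y.
∂F/∂x = 8x(x - 1)(x + 1); at x=-3 this is -192, so x increases.
∂F/∂y = 24y(y + 2)(y + 3); at y=-5 this is -720, so y increases.
x converges to its nearest critical value -1 (a local min of the x-part); y converges to -3. The iterate converges to (-1, -3).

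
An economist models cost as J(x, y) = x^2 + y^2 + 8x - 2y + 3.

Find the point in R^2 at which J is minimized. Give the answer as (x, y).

(-4, 1)

J(x,y) separates as P(x) + Q(y) + 3, so its minimum is min P + min Q + 3.
P'(x) = 2x + 8 vanishes at x ∈ {-4}; Q'(y) = 2y - 2 vanishes at y ∈ {1}.
Local minima of P (where P''>0): P(-4)=-16. Local minima of Q: Q(1)=-1.
So the global minimum of J is P(-4) + Q(1) + 3 = -16 − 1 + 3 = -14, attained at (-4, 1).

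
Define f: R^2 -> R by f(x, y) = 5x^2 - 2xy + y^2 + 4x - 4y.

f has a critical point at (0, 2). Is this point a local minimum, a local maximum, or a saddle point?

The Hessian of f is constant: H = [[10, -2], [-2, 2]].
det(H) = 10·2 − (-2)² = 16.
det(H) > 0 and tr(H) = 12 > 0, so H is positive definite and the point is a local minimum.

local minimum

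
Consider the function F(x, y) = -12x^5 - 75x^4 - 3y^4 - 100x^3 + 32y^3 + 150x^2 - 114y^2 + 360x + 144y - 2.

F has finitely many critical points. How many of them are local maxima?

F separates as a function of x plus a function of y, so ∇F=0 decouples.
∂F/∂x = -60(x - 1)(x + 1)(x + 2)(x + 3) = 0 at x ∈ {-3, -2, -1, 1}; ∂F/∂y = -12(y - 4)(y - 3)(y - 1) = 0 at y ∈ {1, 3, 4}.
The Hessian is diagonal: diag(F_xx, F_yy). Second derivatives: F_xx(-3)=480, F_xx(-2)=-180, F_xx(-1)=240, F_xx(1)=-1440; F_yy(1)=-72, F_yy(3)=24, F_yy(4)=-36.
Local maxima occur where both diagonal entries negative: (-2, 1), (-2, 4), (1, 1), (1, 4). Count: 4.

4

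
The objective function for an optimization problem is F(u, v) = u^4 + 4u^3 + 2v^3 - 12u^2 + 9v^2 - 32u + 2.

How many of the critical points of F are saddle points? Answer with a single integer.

3

F separates as a function of u plus a function of v, so ∇F=0 decouples.
∂F/∂u = 4(u - 2)(u + 1)(u + 4) = 0 at u ∈ {-4, -1, 2}; ∂F/∂v = 6v(v + 3) = 0 at v ∈ {-3, 0}.
The Hessian is diagonal: diag(F_uu, F_vv). Second derivatives: F_uu(-4)=72, F_uu(-1)=-36, F_uu(2)=72; F_vv(-3)=-18, F_vv(0)=18.
Saddle points occur where the two diagonal entries have opposite signs: (-4, -3), (-1, 0), (2, -3). Count: 3.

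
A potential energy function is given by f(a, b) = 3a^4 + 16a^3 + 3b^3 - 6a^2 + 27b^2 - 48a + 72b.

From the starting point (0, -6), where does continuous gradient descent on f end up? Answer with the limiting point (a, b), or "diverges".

diverges

f is separable, so gradient descent decouples: a follows -∂f/∂a, b follows -∂f/∂b.
∂f/∂a = 12(a - 1)(a + 1)(a + 4); at a=0 this is -48, so a increases.
∂f/∂b = 9(b + 2)(b + 4); at b=-6 this is 72, so b decreases.
The b-coordinate has no critical point in that direction and runs off to infinity.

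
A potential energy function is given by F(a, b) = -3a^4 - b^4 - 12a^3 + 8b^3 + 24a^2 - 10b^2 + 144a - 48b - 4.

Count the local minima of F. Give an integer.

1

F separates as a function of a plus a function of b, so ∇F=0 decouples.
∂F/∂a = -12(a - 2)(a + 2)(a + 3) = 0 at a ∈ {-3, -2, 2}; ∂F/∂b = -4(b - 4)(b - 3)(b + 1) = 0 at b ∈ {-1, 3, 4}.
The Hessian is diagonal: diag(F_aa, F_bb). Second derivatives: F_aa(-3)=-60, F_aa(-2)=48, F_aa(2)=-240; F_bb(-1)=-80, F_bb(3)=16, F_bb(4)=-20.
Local minima occur where both diagonal entries positive: (-2, 3). Count: 1.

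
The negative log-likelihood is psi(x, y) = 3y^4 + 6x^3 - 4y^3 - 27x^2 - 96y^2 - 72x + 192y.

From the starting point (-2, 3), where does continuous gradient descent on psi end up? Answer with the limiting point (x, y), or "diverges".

diverges

psi is separable, so gradient descent decouples: x follows -∂psi/∂x, y follows -∂psi/∂y.
∂psi/∂x = 18(x - 4)(x + 1); at x=-2 this is 108, so x decreases.
∂psi/∂y = 12(y - 4)(y - 1)(y + 4); at y=3 this is -168, so y increases.
The x-coordinate has no critical point in that direction and runs off to infinity.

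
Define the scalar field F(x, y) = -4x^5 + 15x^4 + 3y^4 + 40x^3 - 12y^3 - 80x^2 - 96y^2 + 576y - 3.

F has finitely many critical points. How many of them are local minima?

F separates as a function of x plus a function of y, so ∇F=0 decouples.
∂F/∂x = -20x(x - 4)(x - 1)(x + 2) = 0 at x ∈ {-2, 0, 1, 4}; ∂F/∂y = 12(y - 4)(y - 3)(y + 4) = 0 at y ∈ {-4, 3, 4}.
The Hessian is diagonal: diag(F_xx, F_yy). Second derivatives: F_xx(-2)=720, F_xx(0)=-160, F_xx(1)=180, F_xx(4)=-1440; F_yy(-4)=672, F_yy(3)=-84, F_yy(4)=96.
Local minima occur where both diagonal entries positive: (-2, -4), (-2, 4), (1, -4), (1, 4). Count: 4.

4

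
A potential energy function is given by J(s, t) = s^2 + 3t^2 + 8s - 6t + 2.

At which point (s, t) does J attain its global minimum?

(-4, 1)

J(s,t) separates as P(s) + Q(t) + 2, so its minimum is min P + min Q + 2.
P'(s) = 2s + 8 vanishes at s ∈ {-4}; Q'(t) = 6(t - 1) vanishes at t ∈ {1}.
Local minima of P (where P''>0): P(-4)=-16. Local minima of Q: Q(1)=-3.
So the global minimum of J is P(-4) + Q(1) + 2 = -16 − 3 + 2 = -17, attained at (-4, 1).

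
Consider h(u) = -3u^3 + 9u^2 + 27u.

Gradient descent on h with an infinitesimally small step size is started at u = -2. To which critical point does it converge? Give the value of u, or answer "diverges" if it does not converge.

-1

h'(u) = -9(u - 3)(u + 1), so h'(-2) = -45.
Gradient descent moves in the -h' direction, i.e. u is increasing.
The nearest critical point in that direction is u = -1, where h'' = 36 > 0 (a local minimum). The iterate converges there.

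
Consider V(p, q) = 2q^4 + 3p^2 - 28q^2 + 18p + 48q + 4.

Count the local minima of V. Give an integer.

V separates as a function of p plus a function of q, so ∇V=0 decouples.
∂V/∂p = 6(p + 3) = 0 at p ∈ {-3}; ∂V/∂q = 8(q - 2)(q - 1)(q + 3) = 0 at q ∈ {-3, 1, 2}.
The Hessian is diagonal: diag(V_pp, V_qq). Second derivatives: V_pp(-3)=6; V_qq(-3)=160, V_qq(1)=-32, V_qq(2)=40.
Local minima occur where both diagonal entries positive: (-3, -3), (-3, 2). Count: 2.

2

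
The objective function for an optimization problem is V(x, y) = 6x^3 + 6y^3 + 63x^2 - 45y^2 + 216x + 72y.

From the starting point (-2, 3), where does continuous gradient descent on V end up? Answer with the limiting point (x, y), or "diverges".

V is separable, so gradient descent decouples: x follows -∂V/∂x, y follows -∂V/∂y.
∂V/∂x = 18(x + 3)(x + 4); at x=-2 this is 36, so x decreases.
∂V/∂y = 18(y - 4)(y - 1); at y=3 this is -36, so y increases.
x converges to its nearest critical value -3 (a local min of the x-part); y converges to 4. The iterate converges to (-3, 4).

(-3, 4)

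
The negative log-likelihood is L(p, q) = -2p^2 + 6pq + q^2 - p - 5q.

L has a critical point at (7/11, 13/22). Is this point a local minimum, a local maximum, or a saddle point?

saddle point

The Hessian of L is constant: H = [[-4, 6], [6, 2]].
det(H) = (-4)·2 − 6² = -44.
Since det(H) < 0, H is indefinite and the critical point is a saddle point.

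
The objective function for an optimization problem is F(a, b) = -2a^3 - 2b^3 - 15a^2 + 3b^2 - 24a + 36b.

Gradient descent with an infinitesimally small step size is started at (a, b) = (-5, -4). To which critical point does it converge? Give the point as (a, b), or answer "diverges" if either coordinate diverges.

(-4, -2)

F is separable, so gradient descent decouples: a follows -∂F/∂a, b follows -∂F/∂b.
∂F/∂a = -6(a + 1)(a + 4); at a=-5 this is -24, so a increases.
∂F/∂b = -6(b - 3)(b + 2); at b=-4 this is -84, so b increases.
a converges to its nearest critical value -4 (a local min of the a-part); b converges to -2. The iterate converges to (-4, -2).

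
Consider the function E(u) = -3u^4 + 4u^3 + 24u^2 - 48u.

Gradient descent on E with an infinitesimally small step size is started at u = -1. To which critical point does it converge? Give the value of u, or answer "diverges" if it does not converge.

1

E'(u) = -12(u - 2)(u - 1)(u + 2), so E'(-1) = -72.
Gradient descent moves in the -E' direction, i.e. u is increasing.
The nearest critical point in that direction is u = 1, where E'' = 36 > 0 (a local minimum). The iterate converges there.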